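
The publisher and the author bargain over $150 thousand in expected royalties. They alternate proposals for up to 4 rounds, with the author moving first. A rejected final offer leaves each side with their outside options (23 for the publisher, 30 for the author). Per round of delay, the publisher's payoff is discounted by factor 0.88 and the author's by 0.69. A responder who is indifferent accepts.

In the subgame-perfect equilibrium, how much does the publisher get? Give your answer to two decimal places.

Round 4 (the publisher proposes): the author gets 30 if talks fail, so the publisher offers 30 and keeps 120.
Round 3 (the author proposes): the publisher can get 120 next round, worth 0.88 × 120 = 105.6 now, so the author offers 105.6, keeping 44.4.
Round 2 (the publisher proposes): the author can get 44.4 next round, worth 0.69 × 44.4 = 30.636 now, so the publisher offers 30.636, keeping 119.364.
Round 1 (the author proposes): the publisher can get 119.364 next round, worth 0.88 × 119.364 = 105.04032 now, so the author offers 105.04032, keeping 44.95968.

105.04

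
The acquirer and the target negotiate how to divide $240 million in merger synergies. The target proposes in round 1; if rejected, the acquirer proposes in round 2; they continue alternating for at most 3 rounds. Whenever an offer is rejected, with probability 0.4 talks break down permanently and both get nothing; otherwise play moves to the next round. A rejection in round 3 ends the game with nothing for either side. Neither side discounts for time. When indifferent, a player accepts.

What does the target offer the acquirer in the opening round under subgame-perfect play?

Round 3 (the target proposes): the acquirer will accept anything ≥ 0, so the target offers 0 and keeps 240.
Round 2 (the acquirer proposes): rejecting gives the target an expected 0.6 × 240 = 144. The acquirer offers 144 and keeps 240 − 144 = 96.
Round 1 (the target proposes): rejecting gives the acquirer an expected 0.6 × 96 = 57.6, so the target offers 57.6, keeping 182.4.

57.6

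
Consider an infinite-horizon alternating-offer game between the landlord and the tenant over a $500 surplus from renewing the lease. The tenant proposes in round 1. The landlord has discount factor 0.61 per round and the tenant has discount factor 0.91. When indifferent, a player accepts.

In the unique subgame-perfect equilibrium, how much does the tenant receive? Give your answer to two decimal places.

When the tenant proposes, the landlord accepts any offer worth at least 0.61 times what the landlord would get by proposing next round; and vice versa.
This gives x = 500 − 0.61y and y = 500 − 0.91x, where x and y are each side's share when it proposes.
Hence (1 − 0.61·0.91)x = 500(1 − 0.61), i.e. 0.4449·x = 195.
x ≈ 438.3007; the landlord's share is 500 − x ≈ 61.6993.

438.30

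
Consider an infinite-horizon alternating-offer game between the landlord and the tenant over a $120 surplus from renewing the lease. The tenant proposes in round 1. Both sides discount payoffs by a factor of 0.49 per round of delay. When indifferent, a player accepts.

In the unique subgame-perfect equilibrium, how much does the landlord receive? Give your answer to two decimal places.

In a stationary SPE each proposer offers the other exactly their discounted continuation value.
If the tenant keeps x when proposing and the landlord keeps y when proposing, then x = 120 − 0.49y and y = 120 − 0.49x.
Solving: x = 120(1 − 0.49) / (1 − 0.49·0.49) = 61.2 / 0.7599 ≈ 80.5369.
The landlord gets 120 − 80.5369 ≈ 39.4631.

39.46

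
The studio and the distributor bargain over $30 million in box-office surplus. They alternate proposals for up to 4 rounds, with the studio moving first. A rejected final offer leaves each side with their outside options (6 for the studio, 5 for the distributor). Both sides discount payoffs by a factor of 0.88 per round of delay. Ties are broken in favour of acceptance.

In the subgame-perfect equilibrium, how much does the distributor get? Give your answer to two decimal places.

Round 4 (the distributor proposes): the studio gets 6 if talks fail, so the distributor offers 6 and keeps 24.
Round 3 (the studio proposes): the distributor can get 24 next round, worth 0.88 × 24 = 21.12 now; the studio offers that and keeps 8.88.
Round 2 (the distributor proposes): the studio can get 8.88 next round, worth 0.88 × 8.88 = 7.8144 now, so the distributor offers 7.8144, keeping 22.1856.
Round 1 (the studio proposes): the distributor can get 22.1856 next round, worth 0.88 × 22.1856 = 19.523328 now; the studio offers that and keeps 10.476672.

19.52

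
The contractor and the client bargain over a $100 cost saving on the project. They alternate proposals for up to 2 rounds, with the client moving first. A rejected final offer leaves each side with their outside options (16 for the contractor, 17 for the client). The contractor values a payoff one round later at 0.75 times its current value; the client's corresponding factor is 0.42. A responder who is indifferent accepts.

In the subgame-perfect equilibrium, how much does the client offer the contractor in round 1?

62.25

Round 2 (the contractor proposes): the client gets 17 if talks fail, so the contractor offers 17 and keeps 83.
Round 1 (the client proposes): the contractor can get 83 next round, worth 0.75 × 83 = 62.25 now; the client offers that and keeps 37.75.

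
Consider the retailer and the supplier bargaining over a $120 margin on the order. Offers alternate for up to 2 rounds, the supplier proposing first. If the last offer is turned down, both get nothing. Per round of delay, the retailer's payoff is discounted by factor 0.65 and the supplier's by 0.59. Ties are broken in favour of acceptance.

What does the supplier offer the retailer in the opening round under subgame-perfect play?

Round 2 (the retailer proposes): the supplier will accept anything ≥ 0, so the retailer offers 0 and keeps 120.
Round 1 (the supplier proposes): the retailer can get 120 next round, worth 0.65 × 120 = 78 now. The supplier offers 78 and keeps 120 − 78 = 42.

78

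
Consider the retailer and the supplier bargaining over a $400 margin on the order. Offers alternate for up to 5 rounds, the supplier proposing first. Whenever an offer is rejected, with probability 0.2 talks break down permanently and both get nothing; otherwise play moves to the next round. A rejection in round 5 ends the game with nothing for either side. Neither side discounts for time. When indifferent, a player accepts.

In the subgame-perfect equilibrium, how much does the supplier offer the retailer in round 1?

By backward induction:
Round 5 (the supplier proposes): the retailer will accept anything ≥ 0, so the supplier offers 0 and keeps 400.
Round 4 (the retailer proposes): rejecting gives the supplier an expected 0.8 × 400 = 320. The retailer offers 320 and keeps 400 − 320 = 80.
Round 3 (the supplier proposes): rejecting gives the retailer an expected 0.8 × 80 = 64, so the supplier offers 64, keeping 336.
Round 2 (the retailer proposes): rejecting gives the supplier an expected 0.8 × 336 = 268.8; the retailer offers that and keeps 131.2.
Round 1 (the supplier proposes): rejecting gives the retailer an expected 0.8 × 131.2 = 104.96, so the supplier offers 104.96, keeping 295.04.

104.96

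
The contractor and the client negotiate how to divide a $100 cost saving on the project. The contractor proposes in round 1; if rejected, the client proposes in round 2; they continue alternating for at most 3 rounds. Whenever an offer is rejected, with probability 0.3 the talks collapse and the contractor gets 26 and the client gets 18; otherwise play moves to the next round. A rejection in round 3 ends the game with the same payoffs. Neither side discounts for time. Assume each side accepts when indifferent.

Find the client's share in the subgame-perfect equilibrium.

Round 3 (the contractor proposes): the client gets 18 if talks fail, so the contractor offers 18 and keeps 82.
Round 2 (the client proposes): rejecting gives the contractor an expected 0.7 × 82 + 0.3 × 26 = 65.2, so the client offers 65.2, keeping 34.8.
Round 1 (the contractor proposes): rejecting gives the client an expected 0.7 × 34.8 + 0.3 × 18 = 29.76. The contractor offers 29.76 and keeps 100 − 29.76 = 70.24.

29.76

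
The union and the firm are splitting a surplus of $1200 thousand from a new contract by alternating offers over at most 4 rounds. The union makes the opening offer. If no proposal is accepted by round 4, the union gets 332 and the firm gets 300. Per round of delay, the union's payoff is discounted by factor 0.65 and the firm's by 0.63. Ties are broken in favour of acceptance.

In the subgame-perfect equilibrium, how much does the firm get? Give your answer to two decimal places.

488.53

Round 4 (the firm proposes): the union gets 332 if talks fail, so the firm offers 332 and keeps 868.
Round 3 (the union proposes): the firm can get 868 next round, worth 0.63 × 868 = 546.84 now, so the union offers 546.84, keeping 653.16.
Round 2 (the firm proposes): the union can get 653.16 next round, worth 0.65 × 653.16 = 424.554 now, so the firm offers 424.554, keeping 775.446.
Round 1 (the union proposes): the firm can get 775.446 next round, worth 0.63 × 775.446 = 488.53098 now, so the union offers 488.53098, keeping 711.46902.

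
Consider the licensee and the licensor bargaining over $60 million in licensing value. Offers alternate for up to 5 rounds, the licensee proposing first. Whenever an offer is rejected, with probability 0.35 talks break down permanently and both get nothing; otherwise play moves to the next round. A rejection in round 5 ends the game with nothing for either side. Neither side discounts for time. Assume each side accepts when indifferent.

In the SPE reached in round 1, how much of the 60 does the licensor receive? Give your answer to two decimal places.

Round 5 (the licensee proposes): rejection yields 0 for the licensor; the licensee offers 0 and keeps 60.
Round 4 (the licensor proposes): rejecting gives the licensee an expected 0.65 × 60 = 39. The licensor offers 39 and keeps 60 − 39 = 21.
Round 3 (the licensee proposes): rejecting gives the licensor an expected 0.65 × 21 = 13.65; the licensee offers that and keeps 46.35.
Round 2 (the licensor proposes): rejecting gives the licensee an expected 0.65 × 46.35 = 30.1275. The licensor offers 30.1275 and keeps 60 − 30.1275 = 29.8725.
Round 1 (the licensee proposes): rejecting gives the licensor an expected 0.65 × 29.8725 = 19.417125, so the licensee offers 19.417125, keeping 40.582875.

19.42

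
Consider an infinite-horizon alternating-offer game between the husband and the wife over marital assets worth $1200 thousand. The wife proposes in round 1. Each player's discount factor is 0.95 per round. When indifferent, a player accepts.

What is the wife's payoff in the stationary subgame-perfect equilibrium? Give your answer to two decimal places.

615.38

Let x be the wife's share when the wife proposes and y be the husband's share when the husband proposes.
The husband accepts iff offered ≥ 0.95·y, so x = 1200 − 0.95y. Symmetrically y = 1200 − 0.95x.
Substituting: x = 1200 − 0.95(1200 − 0.95x), giving x(1 − 0.95·0.95) = 1200(1 − 0.95).
So x = 1200 × 0.05 / 0.0975 ≈ 615.3846, and the husband receives 1200 − x ≈ 584.6154.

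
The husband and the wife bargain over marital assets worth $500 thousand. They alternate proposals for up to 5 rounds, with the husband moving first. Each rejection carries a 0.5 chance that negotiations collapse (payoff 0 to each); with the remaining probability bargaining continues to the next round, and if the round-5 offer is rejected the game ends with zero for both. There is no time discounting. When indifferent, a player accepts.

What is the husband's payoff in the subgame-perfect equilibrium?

343.75

Round 5 (the husband proposes): rejection yields 0 for the wife; the husband offers 0 and keeps 500.
Round 4 (the wife proposes): rejecting gives the husband an expected 0.5 × 500 = 250; the wife offers that and keeps 250.
Round 3 (the husband proposes): rejecting gives the wife an expected 0.5 × 250 = 125; the husband offers that and keeps 375.
Round 2 (the wife proposes): rejecting gives the husband an expected 0.5 × 375 = 187.5. The wife offers 187.5 and keeps 500 − 187.5 = 312.5.
Round 1 (the husband proposes): rejecting gives the wife an expected 0.5 × 312.5 = 156.25. The husband offers 156.25 and keeps 500 − 156.25 = 343.75.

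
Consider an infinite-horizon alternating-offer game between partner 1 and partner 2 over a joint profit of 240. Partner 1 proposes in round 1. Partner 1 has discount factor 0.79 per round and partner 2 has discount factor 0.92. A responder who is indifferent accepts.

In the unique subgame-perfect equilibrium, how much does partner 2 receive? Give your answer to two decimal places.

169.72

When partner 1 proposes, partner 2 accepts any offer worth at least 0.92 times what partner 2 would get by proposing next round; and vice versa.
This gives x = 240 − 0.92y and y = 240 − 0.79x, where x and y are each side's share when it proposes.
Hence (1 − 0.92·0.79)x = 240(1 − 0.92), i.e. 0.2732·x = 19.2.
x ≈ 70.2782; partner 2's share is 240 − x ≈ 169.7218.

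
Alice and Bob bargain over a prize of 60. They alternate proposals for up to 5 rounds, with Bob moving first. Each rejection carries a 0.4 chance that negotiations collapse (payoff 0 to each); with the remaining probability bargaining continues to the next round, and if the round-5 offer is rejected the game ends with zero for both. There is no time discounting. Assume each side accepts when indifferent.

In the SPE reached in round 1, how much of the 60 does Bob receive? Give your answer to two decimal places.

By backward induction:
Round 5 (Bob proposes): Alice will accept anything ≥ 0, so Bob offers 0 and keeps 60.
Round 4 (Alice proposes): rejecting gives Bob an expected 0.6 × 60 = 36; Alice offers that and keeps 24.
Round 3 (Bob proposes): rejecting gives Alice an expected 0.6 × 24 = 14.4. Bob offers 14.4 and keeps 60 − 14.4 = 45.6.
Round 2 (Alice proposes): rejecting gives Bob an expected 0.6 × 45.6 = 27.36. Alice offers 27.36 and keeps 60 − 27.36 = 32.64.
Round 1 (Bob proposes): rejecting gives Alice an expected 0.6 × 32.64 = 19.584. Bob offers 19.584 and keeps 60 − 19.584 = 40.416.

40.42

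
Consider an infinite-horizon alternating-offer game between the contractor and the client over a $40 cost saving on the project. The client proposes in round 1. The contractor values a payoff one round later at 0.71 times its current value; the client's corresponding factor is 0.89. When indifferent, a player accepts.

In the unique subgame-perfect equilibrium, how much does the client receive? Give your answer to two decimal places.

In a stationary SPE each proposer offers the other exactly their discounted continuation value.
If the client keeps x when proposing and the contractor keeps y when proposing, then x = 40 − 0.71y and y = 40 − 0.89x.
Solving: x = 40(1 − 0.71) / (1 − 0.89·0.71) = 11.6 / 0.3681 ≈ 31.5132.
The contractor gets 40 − 31.5132 ≈ 8.4868.

31.51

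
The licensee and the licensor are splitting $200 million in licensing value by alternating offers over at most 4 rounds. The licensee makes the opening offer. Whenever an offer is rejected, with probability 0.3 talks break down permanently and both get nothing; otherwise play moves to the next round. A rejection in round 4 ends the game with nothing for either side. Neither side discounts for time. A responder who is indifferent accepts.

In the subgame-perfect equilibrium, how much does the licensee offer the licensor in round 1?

110.6

By backward induction:
Round 4 (the licensor proposes): the licensee will accept anything ≥ 0, so the licensor offers 0 and keeps 200.
Round 3 (the licensee proposes): rejecting gives the licensor an expected 0.7 × 200 = 140. The licensee offers 140 and keeps 200 − 140 = 60.
Round 2 (the licensor proposes): rejecting gives the licensee an expected 0.7 × 60 = 42, so the licensor offers 42, keeping 158.
Round 1 (the licensee proposes): rejecting gives the licensor an expected 0.7 × 158 = 110.6. The licensee offers 110.6 and keeps 200 − 110.6 = 89.4.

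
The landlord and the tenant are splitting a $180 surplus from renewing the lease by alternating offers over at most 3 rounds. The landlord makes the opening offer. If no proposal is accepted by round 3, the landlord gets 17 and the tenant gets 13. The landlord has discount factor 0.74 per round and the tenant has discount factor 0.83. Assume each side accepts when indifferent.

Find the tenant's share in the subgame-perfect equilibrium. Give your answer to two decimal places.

Round 3 (the landlord proposes): the tenant gets 13 if talks fail, so the landlord offers 13 and keeps 167.
Round 2 (the tenant proposes): the landlord can get 167 next round, worth 0.74 × 167 = 123.58 now; the tenant offers that and keeps 56.42.
Round 1 (the landlord proposes): the tenant can get 56.42 next round, worth 0.83 × 56.42 = 46.8286 now; the landlord offers that and keeps 133.1714.

46.83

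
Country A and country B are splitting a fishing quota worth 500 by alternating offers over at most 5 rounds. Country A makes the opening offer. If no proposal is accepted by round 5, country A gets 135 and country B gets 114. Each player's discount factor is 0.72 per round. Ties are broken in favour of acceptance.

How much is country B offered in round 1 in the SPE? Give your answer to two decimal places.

183.69

Round 5 (country A proposes): country B gets 114 if talks fail, so country A offers 114 and keeps 386.
Round 4 (country B proposes): country A can get 386 next round, worth 0.72 × 386 = 277.92 now, so country B offers 277.92, keeping 222.08.
Round 3 (country A proposes): country B can get 222.08 next round, worth 0.72 × 222.08 = 159.8976 now; country A offers that and keeps 340.1024.
Round 2 (country B proposes): country A can get 340.1024 next round, worth 0.72 × 340.1024 = 244.873728 now; country B offers that and keeps 255.126272.
Round 1 (country A proposes): country B can get 255.126272 next round, worth 0.72 × 255.126272 = 183.69091584 now, so country A offers 183.69091584, keeping 316.30908416.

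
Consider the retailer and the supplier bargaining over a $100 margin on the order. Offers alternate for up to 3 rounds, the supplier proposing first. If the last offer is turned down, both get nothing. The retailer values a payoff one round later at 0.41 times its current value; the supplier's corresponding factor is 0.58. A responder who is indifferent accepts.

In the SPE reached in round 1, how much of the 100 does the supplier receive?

82.78

Round 3 (the supplier proposes): the retailer will accept anything ≥ 0, so the supplier offers 0 and keeps 100.
Round 2 (the retailer proposes): the supplier can get 100 next round, worth 0.58 × 100 = 58 now; the retailer offers that and keeps 42.
Round 1 (the supplier proposes): the retailer can get 42 next round, worth 0.41 × 42 = 17.22 now. The supplier offers 17.22 and keeps 100 − 17.22 = 82.78.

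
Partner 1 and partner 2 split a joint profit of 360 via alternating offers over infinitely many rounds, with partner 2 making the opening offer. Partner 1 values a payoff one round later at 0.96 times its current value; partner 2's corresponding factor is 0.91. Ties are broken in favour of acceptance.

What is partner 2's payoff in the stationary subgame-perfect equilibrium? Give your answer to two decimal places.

113.92

In a stationary SPE each proposer offers the other exactly their discounted continuation value.
If partner 2 keeps x when proposing and partner 1 keeps y when proposing, then x = 360 − 0.96y and y = 360 − 0.91x.
Solving: x = 360(1 − 0.96) / (1 − 0.91·0.96) = 14.4 / 0.1264 ≈ 113.9241.
Partner 1 gets 360 − 113.9241 ≈ 246.0759.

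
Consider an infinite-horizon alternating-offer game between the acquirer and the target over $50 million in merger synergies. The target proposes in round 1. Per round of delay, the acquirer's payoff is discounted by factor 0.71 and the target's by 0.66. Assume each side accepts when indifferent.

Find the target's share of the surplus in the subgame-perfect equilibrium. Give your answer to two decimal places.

In a stationary SPE each proposer offers the other exactly their discounted continuation value.
If the target keeps x when proposing and the acquirer keeps y when proposing, then x = 50 − 0.71y and y = 50 − 0.66x.
Solving: x = 50(1 − 0.71) / (1 − 0.66·0.71) = 14.5 / 0.5314 ≈ 27.2864.
The acquirer gets 50 − 27.2864 ≈ 22.7136.

27.29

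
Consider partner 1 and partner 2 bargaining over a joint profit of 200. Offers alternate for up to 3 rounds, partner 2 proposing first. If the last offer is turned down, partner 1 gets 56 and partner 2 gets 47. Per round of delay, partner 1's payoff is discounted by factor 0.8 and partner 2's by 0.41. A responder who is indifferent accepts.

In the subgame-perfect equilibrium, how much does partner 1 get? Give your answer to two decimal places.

By backward induction:
Round 3 (partner 2 proposes): partner 1 gets 56 if talks fail, so partner 2 offers 56 and keeps 144.
Round 2 (partner 1 proposes): partner 2 can get 144 next round, worth 0.41 × 144 = 59.04 now; partner 1 offers that and keeps 140.96.
Round 1 (partner 2 proposes): partner 1 can get 140.96 next round, worth 0.8 × 140.96 = 112.768 now. Partner 2 offers 112.768 and keeps 200 − 112.768 = 87.232.

112.77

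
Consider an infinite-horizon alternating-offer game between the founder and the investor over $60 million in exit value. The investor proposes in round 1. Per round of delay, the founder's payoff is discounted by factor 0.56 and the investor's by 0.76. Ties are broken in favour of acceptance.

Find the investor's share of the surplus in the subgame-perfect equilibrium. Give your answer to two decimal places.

45.96

When the investor proposes, the founder accepts any offer worth at least 0.56 times what the founder would get by proposing next round; and vice versa.
This gives x = 60 − 0.56y and y = 60 − 0.76x, where x and y are each side's share when it proposes.
Hence (1 − 0.56·0.76)x = 60(1 − 0.56), i.e. 0.5744·x = 26.4.
x ≈ 45.9610; the founder's share is 60 − x ≈ 14.0390.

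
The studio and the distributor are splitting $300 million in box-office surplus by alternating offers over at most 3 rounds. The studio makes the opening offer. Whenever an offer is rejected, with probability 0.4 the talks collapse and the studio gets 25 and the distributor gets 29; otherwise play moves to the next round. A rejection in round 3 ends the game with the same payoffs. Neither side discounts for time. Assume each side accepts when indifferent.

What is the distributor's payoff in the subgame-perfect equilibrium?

Round 3 (the studio proposes): the distributor gets 29 if talks fail, so the studio offers 29 and keeps 271.
Round 2 (the distributor proposes): rejecting gives the studio an expected 0.6 × 271 + 0.4 × 25 = 172.6. The distributor offers 172.6 and keeps 300 − 172.6 = 127.4.
Round 1 (the studio proposes): rejecting gives the distributor an expected 0.6 × 127.4 + 0.4 × 29 = 88.04, so the studio offers 88.04, keeping 211.96.

88.04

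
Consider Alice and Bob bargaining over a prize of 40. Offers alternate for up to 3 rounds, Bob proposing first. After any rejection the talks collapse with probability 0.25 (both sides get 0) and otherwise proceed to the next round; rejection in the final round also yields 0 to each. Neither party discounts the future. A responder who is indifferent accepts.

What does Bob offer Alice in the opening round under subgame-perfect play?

Round 3 (Bob proposes): Alice will accept anything ≥ 0, so Bob offers 0 and keeps 40.
Round 2 (Alice proposes): rejecting gives Bob an expected 0.75 × 40 = 30, so Alice offers 30, keeping 10.
Round 1 (Bob proposes): rejecting gives Alice an expected 0.75 × 10 = 7.5. Bob offers 7.5 and keeps 40 − 7.5 = 32.5.

7.5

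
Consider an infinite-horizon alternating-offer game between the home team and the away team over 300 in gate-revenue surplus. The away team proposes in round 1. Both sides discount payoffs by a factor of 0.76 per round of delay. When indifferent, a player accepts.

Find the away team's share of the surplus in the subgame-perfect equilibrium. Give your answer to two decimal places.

Let x be the away team's share when the away team proposes and y be the home team's share when the home team proposes.
The home team accepts iff offered ≥ 0.76·y, so x = 300 − 0.76y. Symmetrically y = 300 − 0.76x.
Substituting: x = 300 − 0.76(300 − 0.76x), giving x(1 − 0.76·0.76) = 300(1 − 0.76).
So x = 300 × 0.24 / 0.4224 ≈ 170.4545, and the home team receives 300 − x ≈ 129.5455.

170.45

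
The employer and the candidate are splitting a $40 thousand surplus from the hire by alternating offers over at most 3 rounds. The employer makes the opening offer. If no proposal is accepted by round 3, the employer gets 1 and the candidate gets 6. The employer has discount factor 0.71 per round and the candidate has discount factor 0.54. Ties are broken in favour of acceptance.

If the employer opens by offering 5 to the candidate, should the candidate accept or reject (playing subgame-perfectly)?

Work out the candidate's continuation value if the offer is rejected.
Round 3 (the employer proposes): the candidate gets 6 if talks fail, so the employer offers 6 and keeps 34.
Round 2 (the candidate proposes): the employer can get 34 next round, worth 0.71 × 34 = 24.14 now, so the candidate offers 24.14, keeping 15.86.
So by rejecting in round 1, the candidate gets 15.86 next round, worth 0.54 × 15.86 = 8.5644 now.
Offer 5 < 8.5644, so the candidate rejects.

Reject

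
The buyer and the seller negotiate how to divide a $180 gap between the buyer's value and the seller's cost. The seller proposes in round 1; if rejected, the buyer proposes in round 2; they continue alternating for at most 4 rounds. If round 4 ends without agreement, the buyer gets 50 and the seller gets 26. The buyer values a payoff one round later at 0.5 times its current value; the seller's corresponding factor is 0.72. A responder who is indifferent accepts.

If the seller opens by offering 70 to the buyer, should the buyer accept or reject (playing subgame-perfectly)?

Round 4 (the buyer proposes): the seller gets 26 if talks fail, so the buyer offers 26 and keeps 154.
Round 3 (the seller proposes): the buyer can get 154 next round, worth 0.5 × 154 = 77 now. The seller offers 77 and keeps 180 − 77 = 103.
Round 2 (the buyer proposes): the seller can get 103 next round, worth 0.72 × 103 = 74.16 now; the buyer offers that and keeps 105.84.
So by rejecting in round 1, the buyer gets 105.84 next round, worth 0.5 × 105.84 = 52.92 now.
Offer 70 ≥ 52.92, so the buyer accepts.

Accept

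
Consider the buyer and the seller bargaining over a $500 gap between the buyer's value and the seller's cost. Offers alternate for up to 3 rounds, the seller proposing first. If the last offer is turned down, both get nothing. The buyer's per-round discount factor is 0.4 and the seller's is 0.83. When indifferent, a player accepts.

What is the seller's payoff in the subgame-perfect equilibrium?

466

Round 3 (the seller proposes): rejection yields 0 for the buyer; the seller offers 0 and keeps 500.
Round 2 (the buyer proposes): the seller can get 500 next round, worth 0.83 × 500 = 415 now, so the buyer offers 415, keeping 85.
Round 1 (the seller proposes): the buyer can get 85 next round, worth 0.4 × 85 = 34 now, so the seller offers 34, keeping 466.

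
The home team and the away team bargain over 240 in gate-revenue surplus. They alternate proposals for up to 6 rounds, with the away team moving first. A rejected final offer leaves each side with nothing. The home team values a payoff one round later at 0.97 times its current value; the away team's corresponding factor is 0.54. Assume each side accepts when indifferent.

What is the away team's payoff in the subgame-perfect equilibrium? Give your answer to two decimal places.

12.95

Round 6 (the home team proposes): rejection yields 0 for the away team; the home team offers 0 and keeps 240.
Round 5 (the away team proposes): the home team can get 240 next round, worth 0.97 × 240 = 232.8 now, so the away team offers 232.8, keeping 7.2.
Round 4 (the home team proposes): the away team can get 7.2 next round, worth 0.54 × 7.2 = 3.888 now. The home team offers 3.888 and keeps 240 − 3.888 = 236.112.
Round 3 (the away team proposes): the home team can get 236.112 next round, worth 0.97 × 236.112 = 229.02864 now; the away team offers that and keeps 10.97136.
Round 2 (the home team proposes): the away team can get 10.97136 next round, worth 0.54 × 10.97136 = 5.9245344 now; the home team offers that and keeps 234.0754656.
Round 1 (the away team proposes): the home team can get 234.0754656 next round, worth 0.97 × 234.0754656 = 227.053201632 now; the away team offers that and keeps 12.946798368.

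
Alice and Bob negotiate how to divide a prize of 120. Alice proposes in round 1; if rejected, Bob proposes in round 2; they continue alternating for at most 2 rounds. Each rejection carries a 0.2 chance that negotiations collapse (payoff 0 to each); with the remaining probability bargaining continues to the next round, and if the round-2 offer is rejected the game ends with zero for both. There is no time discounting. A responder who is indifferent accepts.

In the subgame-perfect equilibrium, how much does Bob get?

Round 2 (Bob proposes): rejection yields 0 for Alice; Bob offers 0 and keeps 120.
Round 1 (Alice proposes): rejecting gives Bob an expected 0.8 × 120 = 96; Alice offers that and keeps 24.

96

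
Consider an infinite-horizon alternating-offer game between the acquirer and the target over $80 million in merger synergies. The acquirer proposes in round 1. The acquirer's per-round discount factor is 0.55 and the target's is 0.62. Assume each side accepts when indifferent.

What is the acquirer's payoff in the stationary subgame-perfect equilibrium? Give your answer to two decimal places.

Let x be the acquirer's share when the acquirer proposes and y be the target's share when the target proposes.
The target accepts iff offered ≥ 0.62·y, so x = 80 − 0.62y. Symmetrically y = 80 − 0.55x.
Substituting: x = 80 − 0.62(80 − 0.55x), giving x(1 − 0.55·0.62) = 80(1 − 0.62).
So x = 80 × 0.38 / 0.659 ≈ 46.1305, and the target receives 80 − x ≈ 33.8695.

46.13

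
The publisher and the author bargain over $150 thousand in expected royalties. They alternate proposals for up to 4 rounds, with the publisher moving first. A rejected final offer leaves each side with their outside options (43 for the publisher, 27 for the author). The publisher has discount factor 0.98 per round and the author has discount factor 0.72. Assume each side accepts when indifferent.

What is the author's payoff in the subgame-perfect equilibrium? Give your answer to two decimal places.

56.52

Round 4 (the author proposes): the publisher gets 43 if talks fail, so the author offers 43 and keeps 107.
Round 3 (the publisher proposes): the author can get 107 next round, worth 0.72 × 107 = 77.04 now; the publisher offers that and keeps 72.96.
Round 2 (the author proposes): the publisher can get 72.96 next round, worth 0.98 × 72.96 = 71.5008 now. The author offers 71.5008 and keeps 150 − 71.5008 = 78.4992.
Round 1 (the publisher proposes): the author can get 78.4992 next round, worth 0.72 × 78.4992 = 56.519424 now. The publisher offers 56.519424 and keeps 150 − 56.519424 = 93.480576.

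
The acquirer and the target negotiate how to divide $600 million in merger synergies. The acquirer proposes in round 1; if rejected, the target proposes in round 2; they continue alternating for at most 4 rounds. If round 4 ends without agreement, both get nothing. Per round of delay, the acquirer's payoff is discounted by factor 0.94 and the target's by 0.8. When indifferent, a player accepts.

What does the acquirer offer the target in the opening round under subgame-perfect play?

389.76

Work backward from the last round.
Round 4 (the target proposes): rejection yields 0 for the acquirer; the target offers 0 and keeps 600.
Round 3 (the acquirer proposes): the target can get 600 next round, worth 0.8 × 600 = 480 now. The acquirer offers 480 and keeps 600 − 480 = 120.
Round 2 (the target proposes): the acquirer can get 120 next round, worth 0.94 × 120 = 112.8 now. The target offers 112.8 and keeps 600 − 112.8 = 487.2.
Round 1 (the acquirer proposes): the target can get 487.2 next round, worth 0.8 × 487.2 = 389.76 now, so the acquirer offers 389.76, keeping 210.24.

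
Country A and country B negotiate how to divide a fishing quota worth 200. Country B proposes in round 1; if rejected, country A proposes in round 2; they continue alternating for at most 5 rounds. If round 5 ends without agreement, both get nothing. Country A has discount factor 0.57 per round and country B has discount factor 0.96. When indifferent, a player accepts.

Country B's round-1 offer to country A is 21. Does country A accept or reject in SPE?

Work out country A's continuation value if the offer is rejected.
Round 5 (country B proposes): country A will accept anything ≥ 0, so country B offers 0 and keeps 200.
Round 4 (country A proposes): country B can get 200 next round, worth 0.96 × 200 = 192 now; country A offers that and keeps 8.
Round 3 (country B proposes): country A can get 8 next round, worth 0.57 × 8 = 4.56 now. Country B offers 4.56 and keeps 200 − 4.56 = 195.44.
Round 2 (country A proposes): country B can get 195.44 next round, worth 0.96 × 195.44 = 187.6224 now; country A offers that and keeps 12.3776.
So by rejecting in round 1, country A gets 12.3776 next round, worth 0.57 × 12.3776 = 7.055232 now.
Offer 21 ≥ 7.055232, so country A accepts.

Accept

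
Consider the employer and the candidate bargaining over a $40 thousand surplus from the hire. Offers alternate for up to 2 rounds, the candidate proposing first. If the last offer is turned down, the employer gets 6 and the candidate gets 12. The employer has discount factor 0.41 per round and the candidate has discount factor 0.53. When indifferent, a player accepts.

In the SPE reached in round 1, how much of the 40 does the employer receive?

Round 2 (the employer proposes): the candidate gets 12 if talks fail, so the employer offers 12 and keeps 28.
Round 1 (the candidate proposes): the employer can get 28 next round, worth 0.41 × 28 = 11.48 now. The candidate offers 11.48 and keeps 40 − 11.48 = 28.52.

11.48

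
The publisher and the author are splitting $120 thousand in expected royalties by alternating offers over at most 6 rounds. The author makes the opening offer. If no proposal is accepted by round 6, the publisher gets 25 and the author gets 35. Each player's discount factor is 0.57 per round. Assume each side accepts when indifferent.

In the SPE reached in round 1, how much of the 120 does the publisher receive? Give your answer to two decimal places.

By backward induction:
Round 6 (the publisher proposes): the author gets 35 if talks fail, so the publisher offers 35 and keeps 85.
Round 5 (the author proposes): the publisher can get 85 next round, worth 0.57 × 85 = 48.45 now; the author offers that and keeps 71.55.
Round 4 (the publisher proposes): the author can get 71.55 next round, worth 0.57 × 71.55 = 40.7835 now; the publisher offers that and keeps 79.2165.
Round 3 (the author proposes): the publisher can get 79.2165 next round, worth 0.57 × 79.2165 = 45.153405 now, so the author offers 45.153405, keeping 74.846595.
Round 2 (the publisher proposes): the author can get 74.846595 next round, worth 0.57 × 74.846595 = 42.66255915 now; the publisher offers that and keeps 77.33744085.
Round 1 (the author proposes): the publisher can get 77.33744085 next round, worth 0.57 × 77.33744085 = 44.0823412845 now; the author offers that and keeps 75.9176587155.

44.08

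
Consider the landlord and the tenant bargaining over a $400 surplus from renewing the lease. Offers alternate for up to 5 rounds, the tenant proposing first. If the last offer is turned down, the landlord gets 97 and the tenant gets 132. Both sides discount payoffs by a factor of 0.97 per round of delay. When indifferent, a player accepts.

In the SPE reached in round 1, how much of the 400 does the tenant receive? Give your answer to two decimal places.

Round 5 (the tenant proposes): the landlord gets 97 if talks fail, so the tenant offers 97 and keeps 303.
Round 4 (the landlord proposes): the tenant can get 303 next round, worth 0.97 × 303 = 293.91 now; the landlord offers that and keeps 106.09.
Round 3 (the tenant proposes): the landlord can get 106.09 next round, worth 0.97 × 106.09 = 102.9073 now. The tenant offers 102.9073 and keeps 400 − 102.9073 = 297.0927.
Round 2 (the landlord proposes): the tenant can get 297.0927 next round, worth 0.97 × 297.0927 = 288.179919 now; the landlord offers that and keeps 111.820081.
Round 1 (the tenant proposes): the landlord can get 111.820081 next round, worth 0.97 × 111.820081 = 108.46547857 now. The tenant offers 108.46547857 and keeps 400 − 108.46547857 = 291.53452143.

291.53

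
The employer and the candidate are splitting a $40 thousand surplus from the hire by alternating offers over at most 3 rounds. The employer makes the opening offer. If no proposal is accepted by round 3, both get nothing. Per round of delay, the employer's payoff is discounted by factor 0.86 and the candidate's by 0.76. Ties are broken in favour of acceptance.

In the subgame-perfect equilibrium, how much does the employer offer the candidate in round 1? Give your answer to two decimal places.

4.26

Round 3 (the employer proposes): rejection yields 0 for the candidate; the employer offers 0 and keeps 40.
Round 2 (the candidate proposes): the employer can get 40 next round, worth 0.86 × 40 = 34.4 now; the candidate offers that and keeps 5.6.
Round 1 (the employer proposes): the candidate can get 5.6 next round, worth 0.76 × 5.6 = 4.256 now; the employer offers that and keeps 35.744.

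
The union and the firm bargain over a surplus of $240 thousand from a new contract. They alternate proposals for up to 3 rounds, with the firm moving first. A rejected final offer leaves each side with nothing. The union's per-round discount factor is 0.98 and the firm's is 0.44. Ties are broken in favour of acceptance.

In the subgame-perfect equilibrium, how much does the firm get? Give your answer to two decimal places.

Round 3 (the firm proposes): rejection yields 0 for the union; the firm offers 0 and keeps 240.
Round 2 (the union proposes): the firm can get 240 next round, worth 0.44 × 240 = 105.6 now. The union offers 105.6 and keeps 240 − 105.6 = 134.4.
Round 1 (the firm proposes): the union can get 134.4 next round, worth 0.98 × 134.4 = 131.712 now. The firm offers 131.712 and keeps 240 − 131.712 = 108.288.

108.29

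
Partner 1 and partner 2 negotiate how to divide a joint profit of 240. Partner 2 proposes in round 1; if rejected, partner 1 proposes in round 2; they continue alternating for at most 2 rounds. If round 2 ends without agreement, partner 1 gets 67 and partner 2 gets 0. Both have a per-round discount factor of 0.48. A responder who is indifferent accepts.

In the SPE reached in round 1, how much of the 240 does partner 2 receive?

124.8

Solve by backward induction from round 2.
Round 2 (partner 1 proposes): partner 2 will accept anything ≥ 0, so partner 1 offers 0 and keeps 240.
Round 1 (partner 2 proposes): partner 1 can get 240 next round, worth 0.48 × 240 = 115.2 now; partner 2 offers that and keeps 124.8.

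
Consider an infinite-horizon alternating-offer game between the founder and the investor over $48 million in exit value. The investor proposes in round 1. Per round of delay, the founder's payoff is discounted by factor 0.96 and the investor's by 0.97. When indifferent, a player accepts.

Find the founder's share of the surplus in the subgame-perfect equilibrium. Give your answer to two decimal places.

20.09

In a stationary SPE each proposer offers the other exactly their discounted continuation value.
If the investor keeps x when proposing and the founder keeps y when proposing, then x = 48 − 0.96y and y = 48 − 0.97x.
Solving: x = 48(1 − 0.96) / (1 − 0.97·0.96) = 1.92 / 0.0688 ≈ 27.9070.
The founder gets 48 − 27.9070 ≈ 20.0930.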